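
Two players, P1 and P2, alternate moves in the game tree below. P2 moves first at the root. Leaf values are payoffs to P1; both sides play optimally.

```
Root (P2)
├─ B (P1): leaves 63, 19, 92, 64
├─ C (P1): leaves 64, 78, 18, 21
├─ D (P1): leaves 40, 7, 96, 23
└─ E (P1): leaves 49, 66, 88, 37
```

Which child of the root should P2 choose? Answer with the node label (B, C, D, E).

B (P1): max(63, 19, 92, 64) = 92
C (P1): max(64, 78, 18, 21) = 78
D (P1): max(40, 7, 96, 23) = 96
E (P1): max(49, 66, 88, 37) = 88
Root (P2): min(92, 78, 96, 88) = 78
P2 picks the child with the lowest value: C (value 78).

C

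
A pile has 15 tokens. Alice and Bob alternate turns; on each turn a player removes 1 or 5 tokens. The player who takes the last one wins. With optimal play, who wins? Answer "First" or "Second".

Mark each pile size as W (mover wins) or L (mover loses):
i:   0  1  2  3  4  5  6  7  8  9 10 11 12 13 14 15
     L  W  L  W  L  W  L  W  L  W  L  W  L  W  L  W
Position 15 is W, so the first player wins.

First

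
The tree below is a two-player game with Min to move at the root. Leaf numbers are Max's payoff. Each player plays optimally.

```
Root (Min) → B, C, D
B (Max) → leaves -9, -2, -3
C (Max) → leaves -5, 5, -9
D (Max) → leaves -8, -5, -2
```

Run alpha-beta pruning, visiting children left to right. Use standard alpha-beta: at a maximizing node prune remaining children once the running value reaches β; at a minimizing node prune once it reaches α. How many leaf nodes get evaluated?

8

B [α=-∞,β=+∞]: v=-2
C [α=-∞,β=-2]: v=5 after child 2 ≥ β → β-cutoff, skip 1
D [α=-∞,β=-2]: v=-2
Root [α=-∞,β=+∞]: v=-2
Leaves evaluated: 8 of 9.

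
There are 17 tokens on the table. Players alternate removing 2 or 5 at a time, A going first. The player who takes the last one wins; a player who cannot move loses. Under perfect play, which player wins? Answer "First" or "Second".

First

Compute winning (W) and losing (L) positions by backward induction:
i:   0  1  2  3  4  5  6  7  8  9 10 11 12 13 14 15 16 17
     L  L  W  W  L  W  W  L  L  W  W  L  W  W  L  L  W  W
Position 17 is W, so the first player wins.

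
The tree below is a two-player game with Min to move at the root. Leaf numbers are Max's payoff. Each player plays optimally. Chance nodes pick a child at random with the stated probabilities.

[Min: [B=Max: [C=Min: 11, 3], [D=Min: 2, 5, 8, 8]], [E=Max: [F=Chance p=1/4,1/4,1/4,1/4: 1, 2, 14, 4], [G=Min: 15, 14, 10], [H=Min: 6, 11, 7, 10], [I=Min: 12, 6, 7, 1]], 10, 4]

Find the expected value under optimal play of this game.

C (Min): min(11, 3) = 3
D (Min): min(2, 5, 8, 8) = 2
B (Max): max(3, 2) = 3
F (Chance): 1/4·1 + 1/4·2 + 1/4·14 + 1/4·4 = 5.25
G (Min): min(15, 14, 10) = 10
H (Min): min(6, 11, 7, 10) = 6
I (Min): min(12, 6, 7, 1) = 1
E (Max): max(5.25, 10, 6, 1) = 10
Root (Min): min(3, 10, 10, 4) = 3

3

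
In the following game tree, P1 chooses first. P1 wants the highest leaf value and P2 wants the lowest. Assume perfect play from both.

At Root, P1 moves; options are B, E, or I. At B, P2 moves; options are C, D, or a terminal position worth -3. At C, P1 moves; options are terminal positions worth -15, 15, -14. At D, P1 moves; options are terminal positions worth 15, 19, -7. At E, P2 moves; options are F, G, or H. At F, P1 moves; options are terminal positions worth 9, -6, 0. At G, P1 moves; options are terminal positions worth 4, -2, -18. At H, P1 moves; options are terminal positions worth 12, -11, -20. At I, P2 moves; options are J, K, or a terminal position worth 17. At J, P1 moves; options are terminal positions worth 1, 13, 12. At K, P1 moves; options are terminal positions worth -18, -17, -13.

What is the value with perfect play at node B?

C: max(-15, 15, -14) = 15
D: max(15, 19, -7) = 19
B: min(15, 19, -3) = -3

-3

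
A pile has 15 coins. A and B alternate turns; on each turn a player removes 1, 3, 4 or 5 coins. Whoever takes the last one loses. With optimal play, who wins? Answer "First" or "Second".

Positions where the player to move wins (W) vs loses (L):
i:   0  1  2  3  4  5  6  7  8  9 10 11 12 13 14 15
     W  L  W  L  W  W  W  W  W  L  W  L  W  W  W  W
Position 15 is W, so the first player wins.

First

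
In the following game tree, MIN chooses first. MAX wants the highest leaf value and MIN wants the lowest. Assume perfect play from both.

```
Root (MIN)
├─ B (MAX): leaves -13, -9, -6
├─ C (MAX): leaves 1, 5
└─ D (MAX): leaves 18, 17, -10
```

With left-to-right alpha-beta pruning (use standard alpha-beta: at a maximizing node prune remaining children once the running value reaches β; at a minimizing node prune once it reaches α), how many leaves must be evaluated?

B [α=-∞,β=+∞]: v=-6
C [α=-∞,β=-6]: v=1 after child 1 ≥ β → β-cutoff, skip 1
D [α=-∞,β=-6]: v=18 after child 1 ≥ β → β-cutoff, skip 2
Root [α=-∞,β=+∞]: v=-6
Leaves evaluated: 5 of 8.

5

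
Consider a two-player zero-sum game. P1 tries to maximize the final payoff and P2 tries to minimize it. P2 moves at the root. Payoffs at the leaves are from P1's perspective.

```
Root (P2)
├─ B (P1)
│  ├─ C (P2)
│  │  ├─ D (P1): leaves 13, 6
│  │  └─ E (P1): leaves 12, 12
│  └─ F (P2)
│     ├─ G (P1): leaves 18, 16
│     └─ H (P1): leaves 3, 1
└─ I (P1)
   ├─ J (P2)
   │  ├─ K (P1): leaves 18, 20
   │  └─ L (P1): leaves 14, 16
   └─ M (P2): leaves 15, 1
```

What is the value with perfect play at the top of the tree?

12

D (P1): max(13, 6) = 13
E (P1): max(12, 12) = 12
C (P2): min(13, 12) = 12
G (P1): max(18, 16) = 18
H (P1): max(3, 1) = 3
F (P2): min(18, 3) = 3
B (P1): max(12, 3) = 12
K (P1): max(18, 20) = 20
L (P1): max(14, 16) = 16
J (P2): min(20, 16) = 16
M (P2): min(15, 1) = 1
I (P1): max(16, 1) = 16
Root (P2): min(12, 16) = 12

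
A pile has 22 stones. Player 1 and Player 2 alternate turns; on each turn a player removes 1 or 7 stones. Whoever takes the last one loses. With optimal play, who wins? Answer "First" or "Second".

Compute winning (W) and losing (L) positions by backward induction:
i:   0  1  2  3  4  5  6  7  8  9 10 11 12 13 14 15 16 17 18 19 20 21 22
     W  L  W  L  W  L  W  L  W  L  W  L  W  L  W  L  W  L  W  L  W  L  W
Position 22 is W, so the first player wins.

First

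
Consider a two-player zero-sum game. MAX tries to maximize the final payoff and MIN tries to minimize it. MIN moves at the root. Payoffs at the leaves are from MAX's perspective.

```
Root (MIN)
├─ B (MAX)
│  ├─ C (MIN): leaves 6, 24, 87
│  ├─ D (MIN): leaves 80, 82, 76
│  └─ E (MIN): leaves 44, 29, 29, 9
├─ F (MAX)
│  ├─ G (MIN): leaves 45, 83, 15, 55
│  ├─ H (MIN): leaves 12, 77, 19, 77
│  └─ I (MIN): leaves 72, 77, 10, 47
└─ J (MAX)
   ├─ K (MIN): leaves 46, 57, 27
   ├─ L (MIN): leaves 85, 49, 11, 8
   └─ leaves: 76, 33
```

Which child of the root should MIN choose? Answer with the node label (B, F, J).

F

C (MIN): min(6, 24, 87) = 6
D (MIN): min(80, 82, 76) = 76
E (MIN): min(44, 29, 29, 9) = 9
B (MAX): max(6, 76, 9) = 76
G (MIN): min(45, 83, 15, 55) = 15
H (MIN): min(12, 77, 19, 77) = 12
I (MIN): min(72, 77, 10, 47) = 10
F (MAX): max(15, 12, 10) = 15
K (MIN): min(46, 57, 27) = 27
L (MIN): min(85, 49, 11, 8) = 8
J (MAX): max(27, 8, 76, 33) = 76
Root (MIN): min(76, 15, 76) = 15
MIN picks the child with the lowest value: F (value 15).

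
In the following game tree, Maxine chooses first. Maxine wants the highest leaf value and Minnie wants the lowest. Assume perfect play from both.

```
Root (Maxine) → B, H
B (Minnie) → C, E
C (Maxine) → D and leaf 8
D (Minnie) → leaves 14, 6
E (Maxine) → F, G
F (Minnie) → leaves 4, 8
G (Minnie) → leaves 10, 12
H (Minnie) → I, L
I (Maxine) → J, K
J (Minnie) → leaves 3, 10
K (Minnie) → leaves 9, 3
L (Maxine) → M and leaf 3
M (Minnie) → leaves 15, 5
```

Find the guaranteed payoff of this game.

D (Minnie): min(14, 6) = 6
C (Maxine): max(6, 8) = 8
F (Minnie): min(4, 8) = 4
G (Minnie): min(10, 12) = 10
E (Maxine): max(4, 10) = 10
B (Minnie): min(8, 10) = 8
J (Minnie): min(3, 10) = 3
K (Minnie): min(9, 3) = 3
I (Maxine): max(3, 3) = 3
M (Minnie): min(15, 5) = 5
L (Maxine): max(5, 3) = 5
H (Minnie): min(3, 5) = 3
Root (Maxine): max(8, 3) = 8

8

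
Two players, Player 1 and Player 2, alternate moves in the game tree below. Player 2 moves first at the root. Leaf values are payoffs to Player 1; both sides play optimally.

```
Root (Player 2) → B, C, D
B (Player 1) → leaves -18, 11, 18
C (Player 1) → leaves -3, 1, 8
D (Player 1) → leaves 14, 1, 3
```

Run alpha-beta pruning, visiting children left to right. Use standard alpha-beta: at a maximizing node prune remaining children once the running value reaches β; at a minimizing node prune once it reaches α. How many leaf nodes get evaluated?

7

B [α=-∞,β=+∞]: v=18
C [α=-∞,β=18]: v=8
D [α=-∞,β=8]: v=14 after child 1 ≥ β → β-cutoff, skip 2
Root [α=-∞,β=+∞]: v=8
Leaves evaluated: 7 of 9.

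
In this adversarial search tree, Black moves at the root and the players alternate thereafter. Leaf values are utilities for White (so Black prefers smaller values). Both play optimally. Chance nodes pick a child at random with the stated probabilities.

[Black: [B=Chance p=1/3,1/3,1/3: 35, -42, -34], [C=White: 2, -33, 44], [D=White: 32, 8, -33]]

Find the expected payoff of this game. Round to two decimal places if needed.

-13.67

B (Chance): 1/3·35 + 1/3·-42 + 1/3·-34 = -13.67
C (White): max(2, -33, 44) = 44
D (White): max(32, 8, -33) = 32
Root (Black): min(-13.67, 44, 32) = -13.67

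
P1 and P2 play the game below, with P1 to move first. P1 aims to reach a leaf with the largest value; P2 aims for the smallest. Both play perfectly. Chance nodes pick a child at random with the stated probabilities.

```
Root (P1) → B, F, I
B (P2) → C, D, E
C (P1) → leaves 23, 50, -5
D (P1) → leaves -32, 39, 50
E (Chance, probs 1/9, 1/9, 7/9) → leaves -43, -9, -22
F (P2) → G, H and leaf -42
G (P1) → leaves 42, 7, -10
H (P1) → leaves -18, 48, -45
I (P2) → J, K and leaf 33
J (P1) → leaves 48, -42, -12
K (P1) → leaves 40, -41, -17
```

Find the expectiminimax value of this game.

33

C (P1): max(23, 50, -5) = 50
D (P1): max(-32, 39, 50) = 50
E (Chance): 1/9·-43 + 1/9·-9 + 7/9·-22 = -22.89
B (P2): min(50, 50, -22.89) = -22.89
G (P1): max(42, 7, -10) = 42
H (P1): max(-18, 48, -45) = 48
F (P2): min(42, 48, -42) = -42
J (P1): max(48, -42, -12) = 48
K (P1): max(40, -41, -17) = 40
I (P2): min(48, 40, 33) = 33
Root (P1): max(-22.89, -42, 33) = 33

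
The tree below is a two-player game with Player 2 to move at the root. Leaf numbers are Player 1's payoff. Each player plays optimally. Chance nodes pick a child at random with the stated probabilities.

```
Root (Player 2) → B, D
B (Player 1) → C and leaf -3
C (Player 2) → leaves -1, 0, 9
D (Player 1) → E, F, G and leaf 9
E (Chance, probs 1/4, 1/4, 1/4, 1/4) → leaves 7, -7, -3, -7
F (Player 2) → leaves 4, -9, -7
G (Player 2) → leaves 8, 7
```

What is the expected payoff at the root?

C (Player 2): min(-1, 0, 9) = -1
B (Player 1): max(-1, -3) = -1
E (Chance): 1/4·7 + 1/4·-7 + 1/4·-3 + 1/4·-7 = -2.5
F (Player 2): min(4, -9, -7) = -9
G (Player 2): min(8, 7) = 7
D (Player 1): max(-2.5, -9, 7, 9) = 9
Root (Player 2): min(-1, 9) = -1

-1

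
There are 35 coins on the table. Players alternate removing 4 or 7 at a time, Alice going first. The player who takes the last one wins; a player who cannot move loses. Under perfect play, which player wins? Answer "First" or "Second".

Second

Positions where the player to move wins (W) vs loses (L):
i:   0  1  2  3  4  5  6  7  8  9 10 11 12 13 14 15 16 17 18 19 20 21 22 23 24 25 26 27 28 29 30 31 32 33 34 35
     L  L  L  L  W  W  W  W  W  W  W  L  L  L  L  W  W  W  W  W  W  W  L  L  L  L  W  W  W  W  W  W  W  L  L  L
Position 35 is L, so the second player wins.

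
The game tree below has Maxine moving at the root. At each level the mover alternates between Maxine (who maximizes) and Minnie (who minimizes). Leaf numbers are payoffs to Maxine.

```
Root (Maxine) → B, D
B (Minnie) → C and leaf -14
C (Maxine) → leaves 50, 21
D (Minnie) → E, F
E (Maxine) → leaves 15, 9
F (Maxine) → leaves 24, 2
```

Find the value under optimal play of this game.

15

C (Maxine): max(50, 21) = 50
B (Minnie): min(50, -14) = -14
E (Maxine): max(15, 9) = 15
F (Maxine): max(24, 2) = 24
D (Minnie): min(15, 24) = 15
Root (Maxine): max(-14, 15) = 15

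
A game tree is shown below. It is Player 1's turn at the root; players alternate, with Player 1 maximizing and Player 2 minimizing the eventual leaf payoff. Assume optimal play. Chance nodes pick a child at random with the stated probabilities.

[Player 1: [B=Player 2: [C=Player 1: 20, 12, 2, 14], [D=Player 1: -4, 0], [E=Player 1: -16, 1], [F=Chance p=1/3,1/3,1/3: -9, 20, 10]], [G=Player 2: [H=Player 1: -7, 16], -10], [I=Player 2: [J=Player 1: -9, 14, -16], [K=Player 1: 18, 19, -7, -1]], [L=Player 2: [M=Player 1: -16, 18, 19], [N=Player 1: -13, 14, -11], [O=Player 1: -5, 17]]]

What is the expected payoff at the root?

C (Player 1): max(20, 12, 2, 14) = 20
D (Player 1): max(-4, 0) = 0
E (Player 1): max(-16, 1) = 1
F (Chance): 1/3·-9 + 1/3·20 + 1/3·10 = 7
B (Player 2): min(20, 0, 1, 7) = 0
H (Player 1): max(-7, 16) = 16
G (Player 2): min(16, -10) = -10
J (Player 1): max(-9, 14, -16) = 14
K (Player 1): max(18, 19, -7, -1) = 19
I (Player 2): min(14, 19) = 14
M (Player 1): max(-16, 18, 19) = 19
N (Player 1): max(-13, 14, -11) = 14
O (Player 1): max(-5, 17) = 17
L (Player 2): min(19, 14, 17) = 14
Root (Player 1): max(0, -10, 14, 14) = 14

14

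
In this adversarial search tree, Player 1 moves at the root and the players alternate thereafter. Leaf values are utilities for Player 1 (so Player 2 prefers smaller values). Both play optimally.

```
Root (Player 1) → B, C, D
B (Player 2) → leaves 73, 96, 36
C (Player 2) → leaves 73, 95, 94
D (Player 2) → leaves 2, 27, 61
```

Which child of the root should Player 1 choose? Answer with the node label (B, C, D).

B (Player 2): min(73, 96, 36) = 36
C (Player 2): min(73, 95, 94) = 73
D (Player 2): min(2, 27, 61) = 2
Root (Player 1): max(36, 73, 2) = 73
Player 1 picks the child with the highest value: C (value 73).

C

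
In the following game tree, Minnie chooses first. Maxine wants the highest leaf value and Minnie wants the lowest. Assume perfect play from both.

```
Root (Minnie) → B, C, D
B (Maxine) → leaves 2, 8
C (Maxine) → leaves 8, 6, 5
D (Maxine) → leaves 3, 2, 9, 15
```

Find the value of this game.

8

B (Maxine): max(2, 8) = 8
C (Maxine): max(8, 6, 5) = 8
D (Maxine): max(3, 2, 9, 15) = 15
Root (Minnie): min(8, 8, 15) = 8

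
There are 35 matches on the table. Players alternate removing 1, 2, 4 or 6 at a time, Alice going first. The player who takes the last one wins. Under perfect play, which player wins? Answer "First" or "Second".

Second

Mark each pile size as W (mover wins) or L (mover loses):
i:   0  1  2  3  4  5  6  7  8  9 10 11 12 13 14 15 16 17 18 19 20 21 22 23 24 25 26 27 28 29 30 31 32 33 34 35
     L  W  W  L  W  W  W  W  L  W  W  L  W  W  W  W  L  W  W  L  W  W  W  W  L  W  W  L  W  W  W  W  L  W  W  L
Position 35 is L, so the second player wins.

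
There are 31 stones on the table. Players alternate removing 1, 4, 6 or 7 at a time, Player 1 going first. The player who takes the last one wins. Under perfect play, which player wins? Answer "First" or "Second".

Positions where the player to move wins (W) vs loses (L):
i:   0  1  2  3  4  5  6  7  8  9 10 11 12 13 14 15 16 17 18 19 20 21 22 23 24 25 26 27 28 29 30 31
     L  W  L  W  W  L  W  W  W  W  L  W  W  L  W  L  W  W  L  W  W  W  W  L  W  W  L  W  L  W  W  L
Position 31 is L, so the second player wins.

Second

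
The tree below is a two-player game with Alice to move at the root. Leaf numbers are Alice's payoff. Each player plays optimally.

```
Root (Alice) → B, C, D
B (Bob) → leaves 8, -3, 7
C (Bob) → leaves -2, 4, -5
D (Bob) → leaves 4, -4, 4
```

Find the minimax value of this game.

-3

B (Bob): min(8, -3, 7) = -3
C (Bob): min(-2, 4, -5) = -5
D (Bob): min(4, -4, 4) = -4
Root (Alice): max(-3, -5, -4) = -3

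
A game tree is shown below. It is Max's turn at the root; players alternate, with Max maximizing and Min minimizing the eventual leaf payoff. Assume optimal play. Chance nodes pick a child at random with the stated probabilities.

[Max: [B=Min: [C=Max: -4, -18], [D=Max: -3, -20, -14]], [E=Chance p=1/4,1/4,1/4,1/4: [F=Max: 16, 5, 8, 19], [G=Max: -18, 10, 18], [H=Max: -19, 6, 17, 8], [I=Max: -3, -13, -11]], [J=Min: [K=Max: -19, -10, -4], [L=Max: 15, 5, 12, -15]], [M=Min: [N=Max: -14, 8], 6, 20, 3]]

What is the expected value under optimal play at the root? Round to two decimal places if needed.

12.75

C (Max): max(-4, -18) = -4
D (Max): max(-3, -20, -14) = -3
B (Min): min(-4, -3) = -4
F (Max): max(16, 5, 8, 19) = 19
G (Max): max(-18, 10, 18) = 18
H (Max): max(-19, 6, 17, 8) = 17
I (Max): max(-3, -13, -11) = -3
E (Chance): 1/4·19 + 1/4·18 + 1/4·17 + 1/4·-3 = 12.75
K (Max): max(-19, -10, -4) = -4
L (Max): max(15, 5, 12, -15) = 15
J (Min): min(-4, 15) = -4
N (Max): max(-14, 8) = 8
M (Min): min(8, 6, 20, 3) = 3
Root (Max): max(-4, 12.75, -4, 3) = 12.75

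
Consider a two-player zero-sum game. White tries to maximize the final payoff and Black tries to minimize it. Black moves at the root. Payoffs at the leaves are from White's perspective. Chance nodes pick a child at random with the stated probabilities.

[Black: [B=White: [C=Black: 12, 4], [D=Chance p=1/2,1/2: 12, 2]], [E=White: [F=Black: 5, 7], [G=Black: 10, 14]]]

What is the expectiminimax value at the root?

C (Black): min(12, 4) = 4
D (Chance): 1/2·12 + 1/2·2 = 7
B (White): max(4, 7) = 7
F (Black): min(5, 7) = 5
G (Black): min(10, 14) = 10
E (White): max(5, 10) = 10
Root (Black): min(7, 10) = 7

7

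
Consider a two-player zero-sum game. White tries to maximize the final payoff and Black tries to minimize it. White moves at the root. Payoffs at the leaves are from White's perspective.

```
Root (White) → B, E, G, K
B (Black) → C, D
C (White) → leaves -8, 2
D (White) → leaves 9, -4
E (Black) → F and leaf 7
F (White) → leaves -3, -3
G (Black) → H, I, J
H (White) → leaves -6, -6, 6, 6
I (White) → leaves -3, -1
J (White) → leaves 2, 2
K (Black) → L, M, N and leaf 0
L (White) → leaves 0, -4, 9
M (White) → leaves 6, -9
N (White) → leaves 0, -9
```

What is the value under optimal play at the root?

2

C (White): max(-8, 2) = 2
D (White): max(9, -4) = 9
B (Black): min(2, 9) = 2
F (White): max(-3, -3) = -3
E (Black): min(-3, 7) = -3
H (White): max(-6, -6, 6, 6) = 6
I (White): max(-3, -1) = -1
J (White): max(2, 2) = 2
G (Black): min(6, -1, 2) = -1
L (White): max(0, -4, 9) = 9
M (White): max(6, -9) = 6
N (White): max(0, -9) = 0
K (Black): min(9, 6, 0, 0) = 0
Root (White): max(2, -3, -1, 0) = 2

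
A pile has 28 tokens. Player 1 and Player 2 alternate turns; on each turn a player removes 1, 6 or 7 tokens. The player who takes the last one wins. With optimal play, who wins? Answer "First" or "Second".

i:   0  1  2  3  4  5  6  7  8  9 10 11 12 13 14 15 16 17 18 19 20 21 22 23 24 25 26 27 28
     L  W  L  W  L  W  W  W  W  W  W  W  L  W  L  W  L  W  W  W  W  W  W  W  L  W  L  W  L
Position 28 is L, so the second player wins.

Second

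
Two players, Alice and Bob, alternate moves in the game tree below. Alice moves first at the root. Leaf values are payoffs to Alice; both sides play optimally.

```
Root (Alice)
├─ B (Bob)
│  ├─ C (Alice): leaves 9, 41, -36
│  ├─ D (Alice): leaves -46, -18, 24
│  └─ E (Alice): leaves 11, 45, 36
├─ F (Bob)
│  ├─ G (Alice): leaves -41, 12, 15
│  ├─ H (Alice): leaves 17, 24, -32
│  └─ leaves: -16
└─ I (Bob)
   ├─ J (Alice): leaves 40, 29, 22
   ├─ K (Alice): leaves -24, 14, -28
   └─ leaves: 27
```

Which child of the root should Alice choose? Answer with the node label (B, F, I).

B

C (Alice): max(9, 41, -36) = 41
D (Alice): max(-46, -18, 24) = 24
E (Alice): max(11, 45, 36) = 45
B (Bob): min(41, 24, 45) = 24
G (Alice): max(-41, 12, 15) = 15
H (Alice): max(17, 24, -32) = 24
F (Bob): min(15, 24, -16) = -16
J (Alice): max(40, 29, 22) = 40
K (Alice): max(-24, 14, -28) = 14
I (Bob): min(40, 14, 27) = 14
Root (Alice): max(24, -16, 14) = 24
Alice picks the child with the highest value: B (value 24).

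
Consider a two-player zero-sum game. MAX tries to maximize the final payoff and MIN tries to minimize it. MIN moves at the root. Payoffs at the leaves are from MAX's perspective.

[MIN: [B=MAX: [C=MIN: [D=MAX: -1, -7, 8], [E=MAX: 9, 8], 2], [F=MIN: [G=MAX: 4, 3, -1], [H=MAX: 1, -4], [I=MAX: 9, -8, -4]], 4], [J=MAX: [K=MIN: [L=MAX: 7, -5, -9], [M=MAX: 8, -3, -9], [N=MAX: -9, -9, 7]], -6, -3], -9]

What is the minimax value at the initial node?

-9

D (MAX): max(-1, -7, 8) = 8
E (MAX): max(9, 8) = 9
C (MIN): min(8, 9, 2) = 2
G (MAX): max(4, 3, -1) = 4
H (MAX): max(1, -4) = 1
I (MAX): max(9, -8, -4) = 9
F (MIN): min(4, 1, 9) = 1
B (MAX): max(2, 1, 4) = 4
L (MAX): max(7, -5, -9) = 7
M (MAX): max(8, -3, -9) = 8
N (MAX): max(-9, -9, 7) = 7
K (MIN): min(7, 8, 7) = 7
J (MAX): max(7, -6, -3) = 7
Root (MIN): min(4, 7, -9) = -9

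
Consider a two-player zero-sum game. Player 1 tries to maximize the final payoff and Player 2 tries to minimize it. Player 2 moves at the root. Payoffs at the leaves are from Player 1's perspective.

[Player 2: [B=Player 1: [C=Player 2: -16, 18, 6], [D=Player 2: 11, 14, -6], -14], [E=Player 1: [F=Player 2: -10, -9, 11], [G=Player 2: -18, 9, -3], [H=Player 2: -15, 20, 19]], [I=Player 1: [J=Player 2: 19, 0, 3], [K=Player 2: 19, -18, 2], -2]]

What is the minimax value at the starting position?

C (Player 2): min(-16, 18, 6) = -16
D (Player 2): min(11, 14, -6) = -6
B (Player 1): max(-16, -6, -14) = -6
F (Player 2): min(-10, -9, 11) = -10
G (Player 2): min(-18, 9, -3) = -18
H (Player 2): min(-15, 20, 19) = -15
E (Player 1): max(-10, -18, -15) = -10
J (Player 2): min(19, 0, 3) = 0
K (Player 2): min(19, -18, 2) = -18
I (Player 1): max(0, -18, -2) = 0
Root (Player 2): min(-6, -10, 0) = -10

-10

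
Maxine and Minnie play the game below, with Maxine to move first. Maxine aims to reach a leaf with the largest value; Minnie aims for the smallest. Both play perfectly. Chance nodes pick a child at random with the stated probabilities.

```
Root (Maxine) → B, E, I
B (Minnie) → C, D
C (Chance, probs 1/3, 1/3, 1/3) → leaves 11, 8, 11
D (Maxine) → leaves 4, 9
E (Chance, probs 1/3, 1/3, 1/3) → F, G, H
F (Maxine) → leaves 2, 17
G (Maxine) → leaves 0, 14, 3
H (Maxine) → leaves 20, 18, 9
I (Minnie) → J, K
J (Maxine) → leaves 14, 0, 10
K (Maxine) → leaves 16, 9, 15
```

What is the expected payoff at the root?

17

C (Chance): 1/3·11 + 1/3·8 + 1/3·11 = 10
D (Maxine): max(4, 9) = 9
B (Minnie): min(10, 9) = 9
F (Maxine): max(2, 17) = 17
G (Maxine): max(0, 14, 3) = 14
H (Maxine): max(20, 18, 9) = 20
E (Chance): 1/3·17 + 1/3·14 + 1/3·20 = 17
J (Maxine): max(14, 0, 10) = 14
K (Maxine): max(16, 9, 15) = 16
I (Minnie): min(14, 16) = 14
Root (Maxine): max(9, 17, 14) = 17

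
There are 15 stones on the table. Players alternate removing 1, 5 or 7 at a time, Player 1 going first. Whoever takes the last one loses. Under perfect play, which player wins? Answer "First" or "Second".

Mark each pile size as W (mover wins) or L (mover loses):
i:   0  1  2  3  4  5  6  7  8  9 10 11 12 13 14 15
     W  L  W  L  W  L  W  L  W  L  W  L  W  L  W  L
Position 15 is L, so the second player wins.

Second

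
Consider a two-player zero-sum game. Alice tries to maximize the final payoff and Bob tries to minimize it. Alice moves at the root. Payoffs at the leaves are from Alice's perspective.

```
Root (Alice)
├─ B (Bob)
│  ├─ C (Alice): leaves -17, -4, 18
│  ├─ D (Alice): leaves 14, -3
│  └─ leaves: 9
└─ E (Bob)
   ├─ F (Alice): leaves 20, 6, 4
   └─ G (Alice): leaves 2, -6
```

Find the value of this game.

C (Alice): max(-17, -4, 18) = 18
D (Alice): max(14, -3) = 14
B (Bob): min(18, 14, 9) = 9
F (Alice): max(20, 6, 4) = 20
G (Alice): max(2, -6) = 2
E (Bob): min(20, 2) = 2
Root (Alice): max(9, 2) = 9

9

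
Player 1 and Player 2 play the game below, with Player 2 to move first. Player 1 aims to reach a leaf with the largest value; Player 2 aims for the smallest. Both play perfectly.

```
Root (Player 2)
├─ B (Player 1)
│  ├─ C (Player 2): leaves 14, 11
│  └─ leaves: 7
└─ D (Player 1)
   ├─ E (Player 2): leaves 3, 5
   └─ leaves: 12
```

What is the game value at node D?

12

E: min(3, 5) = 3
D: max(3, 12) = 12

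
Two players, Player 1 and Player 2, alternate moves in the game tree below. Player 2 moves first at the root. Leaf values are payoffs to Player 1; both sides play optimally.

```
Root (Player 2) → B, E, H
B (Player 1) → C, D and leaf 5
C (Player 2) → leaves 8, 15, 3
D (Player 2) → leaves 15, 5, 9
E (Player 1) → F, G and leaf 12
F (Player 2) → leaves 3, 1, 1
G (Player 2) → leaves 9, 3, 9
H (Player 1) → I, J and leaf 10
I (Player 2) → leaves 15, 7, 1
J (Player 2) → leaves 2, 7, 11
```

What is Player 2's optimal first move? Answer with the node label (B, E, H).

C (Player 2): min(8, 15, 3) = 3
D (Player 2): min(15, 5, 9) = 5
B (Player 1): max(3, 5, 5) = 5
F (Player 2): min(3, 1, 1) = 1
G (Player 2): min(9, 3, 9) = 3
E (Player 1): max(1, 3, 12) = 12
I (Player 2): min(15, 7, 1) = 1
J (Player 2): min(2, 7, 11) = 2
H (Player 1): max(1, 2, 10) = 10
Root (Player 2): min(5, 12, 10) = 5
Player 2 picks the child with the lowest value: B (value 5).

B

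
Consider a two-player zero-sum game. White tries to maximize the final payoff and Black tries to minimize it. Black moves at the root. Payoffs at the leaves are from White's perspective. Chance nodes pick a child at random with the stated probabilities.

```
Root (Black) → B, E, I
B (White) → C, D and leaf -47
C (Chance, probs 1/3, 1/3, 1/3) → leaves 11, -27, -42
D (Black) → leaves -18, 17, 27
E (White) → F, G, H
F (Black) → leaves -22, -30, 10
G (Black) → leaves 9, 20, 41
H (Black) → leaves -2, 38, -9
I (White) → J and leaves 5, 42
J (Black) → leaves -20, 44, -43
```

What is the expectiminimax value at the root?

-18

C (Chance): 1/3·11 + 1/3·-27 + 1/3·-42 = -19.33
D (Black): min(-18, 17, 27) = -18
B (White): max(-19.33, -18, -47) = -18
F (Black): min(-22, -30, 10) = -30
G (Black): min(9, 20, 41) = 9
H (Black): min(-2, 38, -9) = -9
E (White): max(-30, 9, -9) = 9
J (Black): min(-20, 44, -43) = -43
I (White): max(-43, 5, 42) = 42
Root (Black): min(-18, 9, 42) = -18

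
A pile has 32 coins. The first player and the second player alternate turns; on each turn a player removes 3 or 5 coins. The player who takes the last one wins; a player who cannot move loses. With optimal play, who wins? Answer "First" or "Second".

Mark each pile size as W (mover wins) or L (mover loses):
i:   0  1  2  3  4  5  6  7  8  9 10 11 12 13 14 15 16 17 18 19 20 21 22 23 24 25 26 27 28 29 30 31 32
     L  L  L  W  W  W  W  W  L  L  L  W  W  W  W  W  L  L  L  W  W  W  W  W  L  L  L  W  W  W  W  W  L
Position 32 is L, so the second player wins.

Second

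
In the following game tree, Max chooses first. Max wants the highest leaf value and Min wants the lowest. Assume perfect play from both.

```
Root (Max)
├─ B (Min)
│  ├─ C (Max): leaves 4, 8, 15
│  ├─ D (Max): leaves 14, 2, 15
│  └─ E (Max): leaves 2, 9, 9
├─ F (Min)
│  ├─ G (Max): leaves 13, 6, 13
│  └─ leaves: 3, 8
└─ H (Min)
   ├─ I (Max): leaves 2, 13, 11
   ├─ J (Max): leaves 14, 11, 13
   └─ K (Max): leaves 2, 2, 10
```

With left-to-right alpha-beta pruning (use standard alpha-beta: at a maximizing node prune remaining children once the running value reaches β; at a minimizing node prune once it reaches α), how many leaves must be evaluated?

C [α=-∞,β=+∞]: v=15
D [α=-∞,β=15]: v=15
E [α=-∞,β=15]: v=9
B [α=-∞,β=+∞]: v=9
G [α=9,β=+∞]: v=13
F [α=9,β=+∞]: v=3 after child 2 ≤ α → α-cutoff, skip 1
I [α=9,β=+∞]: v=13
J [α=9,β=13]: v=14 after child 1 ≥ β → β-cutoff, skip 2
K [α=9,β=13]: v=10
H [α=9,β=+∞]: v=10
Root [α=-∞,β=+∞]: v=10
Leaves evaluated: 20 of 23.

20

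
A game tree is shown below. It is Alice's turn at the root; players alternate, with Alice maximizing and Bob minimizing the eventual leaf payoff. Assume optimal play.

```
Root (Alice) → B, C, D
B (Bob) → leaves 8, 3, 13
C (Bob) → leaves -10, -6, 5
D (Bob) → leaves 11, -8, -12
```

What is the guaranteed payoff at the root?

B (Bob): min(8, 3, 13) = 3
C (Bob): min(-10, -6, 5) = -10
D (Bob): min(11, -8, -12) = -12
Root (Alice): max(3, -10, -12) = 3

3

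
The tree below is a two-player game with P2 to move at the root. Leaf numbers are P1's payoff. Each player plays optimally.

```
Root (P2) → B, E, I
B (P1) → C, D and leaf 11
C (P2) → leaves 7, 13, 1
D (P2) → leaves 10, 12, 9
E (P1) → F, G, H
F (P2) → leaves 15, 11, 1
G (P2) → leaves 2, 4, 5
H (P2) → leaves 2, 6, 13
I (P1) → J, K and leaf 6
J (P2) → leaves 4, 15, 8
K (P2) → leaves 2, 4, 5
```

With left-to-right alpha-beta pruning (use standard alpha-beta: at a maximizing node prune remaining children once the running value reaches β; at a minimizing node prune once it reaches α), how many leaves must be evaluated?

C [α=-∞,β=+∞]: v=1
D [α=1,β=+∞]: v=9
B [α=-∞,β=+∞]: v=11
F [α=-∞,β=11]: v=1
G [α=1,β=11]: v=2
H [α=2,β=11]: v=2 after child 1 ≤ α → α-cutoff, skip 2
E [α=-∞,β=11]: v=2
J [α=-∞,β=2]: v=4
I [α=-∞,β=2]: v=4 after child 1 ≥ β → β-cutoff, skip 2
Root [α=-∞,β=+∞]: v=2
Leaves evaluated: 17 of 23.

17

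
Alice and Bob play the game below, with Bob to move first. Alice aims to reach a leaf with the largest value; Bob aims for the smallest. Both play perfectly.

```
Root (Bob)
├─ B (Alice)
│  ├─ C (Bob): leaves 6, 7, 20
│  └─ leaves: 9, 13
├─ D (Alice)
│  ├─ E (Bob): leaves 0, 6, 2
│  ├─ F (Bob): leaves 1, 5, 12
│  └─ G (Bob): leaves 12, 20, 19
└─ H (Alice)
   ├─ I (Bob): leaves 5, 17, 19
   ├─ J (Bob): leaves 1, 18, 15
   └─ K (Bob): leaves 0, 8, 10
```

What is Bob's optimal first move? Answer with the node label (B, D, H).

H

C (Bob): min(6, 7, 20) = 6
B (Alice): max(6, 9, 13) = 13
E (Bob): min(0, 6, 2) = 0
F (Bob): min(1, 5, 12) = 1
G (Bob): min(12, 20, 19) = 12
D (Alice): max(0, 1, 12) = 12
I (Bob): min(5, 17, 19) = 5
J (Bob): min(1, 18, 15) = 1
K (Bob): min(0, 8, 10) = 0
H (Alice): max(5, 1, 0) = 5
Root (Bob): min(13, 12, 5) = 5
Bob picks the child with the lowest value: H (value 5).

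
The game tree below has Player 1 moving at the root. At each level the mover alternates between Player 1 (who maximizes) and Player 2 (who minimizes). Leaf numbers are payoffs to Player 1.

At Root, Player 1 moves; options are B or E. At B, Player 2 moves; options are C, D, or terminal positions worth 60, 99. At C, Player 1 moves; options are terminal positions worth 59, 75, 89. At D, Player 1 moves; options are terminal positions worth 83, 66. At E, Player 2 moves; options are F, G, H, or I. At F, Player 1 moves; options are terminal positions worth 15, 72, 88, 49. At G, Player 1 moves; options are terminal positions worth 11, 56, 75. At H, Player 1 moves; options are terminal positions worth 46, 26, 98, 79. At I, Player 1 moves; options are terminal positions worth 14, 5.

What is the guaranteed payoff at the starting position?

C (Player 1): max(59, 75, 89) = 89
D (Player 1): max(83, 66) = 83
B (Player 2): min(89, 83, 60, 99) = 60
F (Player 1): max(15, 72, 88, 49) = 88
G (Player 1): max(11, 56, 75) = 75
H (Player 1): max(46, 26, 98, 79) = 98
I (Player 1): max(14, 5) = 14
E (Player 2): min(88, 75, 98, 14) = 14
Root (Player 1): max(60, 14) = 60

60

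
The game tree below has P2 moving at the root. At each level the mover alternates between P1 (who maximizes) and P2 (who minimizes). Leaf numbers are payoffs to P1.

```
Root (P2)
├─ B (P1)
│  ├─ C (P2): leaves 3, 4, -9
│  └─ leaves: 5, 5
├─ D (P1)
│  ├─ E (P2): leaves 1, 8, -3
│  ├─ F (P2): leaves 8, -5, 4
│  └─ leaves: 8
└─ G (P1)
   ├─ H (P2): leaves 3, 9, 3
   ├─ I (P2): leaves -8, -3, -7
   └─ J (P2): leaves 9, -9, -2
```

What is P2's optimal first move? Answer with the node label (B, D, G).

G

C (P2): min(3, 4, -9) = -9
B (P1): max(-9, 5, 5) = 5
E (P2): min(1, 8, -3) = -3
F (P2): min(8, -5, 4) = -5
D (P1): max(-3, -5, 8) = 8
H (P2): min(3, 9, 3) = 3
I (P2): min(-8, -3, -7) = -8
J (P2): min(9, -9, -2) = -9
G (P1): max(3, -8, -9) = 3
Root (P2): min(5, 8, 3) = 3
P2 picks the child with the lowest value: G (value 3).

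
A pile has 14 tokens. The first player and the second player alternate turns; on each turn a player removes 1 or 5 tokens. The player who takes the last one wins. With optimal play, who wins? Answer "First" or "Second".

i:   0  1  2  3  4  5  6  7  8  9 10 11 12 13 14
     L  W  L  W  L  W  L  W  L  W  L  W  L  W  L
Position 14 is L, so the second player wins.

Second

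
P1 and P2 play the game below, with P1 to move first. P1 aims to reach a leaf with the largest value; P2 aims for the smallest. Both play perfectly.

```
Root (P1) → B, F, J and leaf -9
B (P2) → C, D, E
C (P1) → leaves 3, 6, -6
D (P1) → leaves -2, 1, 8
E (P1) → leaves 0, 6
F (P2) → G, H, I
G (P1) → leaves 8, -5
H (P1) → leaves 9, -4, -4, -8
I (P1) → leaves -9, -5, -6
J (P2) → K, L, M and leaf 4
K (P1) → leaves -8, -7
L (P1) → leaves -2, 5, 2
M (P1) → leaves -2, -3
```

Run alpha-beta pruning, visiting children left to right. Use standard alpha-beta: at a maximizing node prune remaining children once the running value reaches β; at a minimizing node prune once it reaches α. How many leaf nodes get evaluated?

C [α=-∞,β=+∞]: v=6
D [α=-∞,β=6]: v=8
E [α=-∞,β=6]: v=6
B [α=-∞,β=+∞]: v=6
G [α=6,β=+∞]: v=8
H [α=6,β=8]: v=9 after child 1 ≥ β → β-cutoff, skip 3
I [α=6,β=8]: v=-5
F [α=6,β=+∞]: v=-5
K [α=6,β=+∞]: v=-7
J [α=6,β=+∞]: v=-7 after child 1 ≤ α → α-cutoff, skip 3
Root [α=-∞,β=+∞]: v=6
Leaves evaluated: 17 of 26.

17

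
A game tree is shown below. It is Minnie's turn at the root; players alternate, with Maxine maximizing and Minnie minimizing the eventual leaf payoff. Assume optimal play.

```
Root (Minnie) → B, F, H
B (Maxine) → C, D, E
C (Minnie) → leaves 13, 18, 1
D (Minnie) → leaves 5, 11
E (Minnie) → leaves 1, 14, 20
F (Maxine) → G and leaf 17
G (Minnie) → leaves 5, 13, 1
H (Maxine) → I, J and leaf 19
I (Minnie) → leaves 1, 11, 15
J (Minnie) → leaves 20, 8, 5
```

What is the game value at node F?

17

G: min(5, 13, 1) = 1
F: max(1, 17) = 17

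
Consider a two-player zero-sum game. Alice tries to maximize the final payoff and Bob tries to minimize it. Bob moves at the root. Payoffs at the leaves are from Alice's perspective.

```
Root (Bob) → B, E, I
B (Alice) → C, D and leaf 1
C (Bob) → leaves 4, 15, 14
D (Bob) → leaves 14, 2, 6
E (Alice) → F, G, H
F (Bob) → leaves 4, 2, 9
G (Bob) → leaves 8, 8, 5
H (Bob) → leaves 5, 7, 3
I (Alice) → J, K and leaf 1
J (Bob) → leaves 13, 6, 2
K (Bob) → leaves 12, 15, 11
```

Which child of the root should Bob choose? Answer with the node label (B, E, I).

B

C (Bob): min(4, 15, 14) = 4
D (Bob): min(14, 2, 6) = 2
B (Alice): max(4, 2, 1) = 4
F (Bob): min(4, 2, 9) = 2
G (Bob): min(8, 8, 5) = 5
H (Bob): min(5, 7, 3) = 3
E (Alice): max(2, 5, 3) = 5
J (Bob): min(13, 6, 2) = 2
K (Bob): min(12, 15, 11) = 11
I (Alice): max(2, 11, 1) = 11
Root (Bob): min(4, 5, 11) = 4
Bob picks the child with the lowest value: B (value 4).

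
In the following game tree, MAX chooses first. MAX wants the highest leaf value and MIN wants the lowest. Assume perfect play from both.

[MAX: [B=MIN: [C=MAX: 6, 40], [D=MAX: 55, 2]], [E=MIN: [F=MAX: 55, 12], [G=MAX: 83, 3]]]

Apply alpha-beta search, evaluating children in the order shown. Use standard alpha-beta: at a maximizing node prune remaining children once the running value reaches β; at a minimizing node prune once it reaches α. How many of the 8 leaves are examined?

6

C [α=-∞,β=+∞]: v=40
D [α=-∞,β=40]: v=55 after child 1 ≥ β → β-cutoff, skip 1
B [α=-∞,β=+∞]: v=40
F [α=40,β=+∞]: v=55
G [α=40,β=55]: v=83 after child 1 ≥ β → β-cutoff, skip 1
E [α=40,β=+∞]: v=55
Root [α=-∞,β=+∞]: v=55
Leaves evaluated: 6 of 8.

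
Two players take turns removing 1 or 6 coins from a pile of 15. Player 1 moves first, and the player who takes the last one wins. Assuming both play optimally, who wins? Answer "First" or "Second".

First

Positions where the player to move wins (W) vs loses (L):
i:   0  1  2  3  4  5  6  7  8  9 10 11 12 13 14 15
     L  W  L  W  L  W  W  L  W  L  W  L  W  W  L  W
Position 15 is W, so the first player wins.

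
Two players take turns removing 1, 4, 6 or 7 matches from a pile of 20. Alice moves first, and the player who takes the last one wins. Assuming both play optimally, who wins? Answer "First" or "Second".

First

Mark each pile size as W (mover wins) or L (mover loses):
i:   0  1  2  3  4  5  6  7  8  9 10 11 12 13 14 15 16 17 18 19 20
     L  W  L  W  W  L  W  W  W  W  L  W  W  L  W  L  W  W  L  W  W
Position 20 is W, so the first player wins.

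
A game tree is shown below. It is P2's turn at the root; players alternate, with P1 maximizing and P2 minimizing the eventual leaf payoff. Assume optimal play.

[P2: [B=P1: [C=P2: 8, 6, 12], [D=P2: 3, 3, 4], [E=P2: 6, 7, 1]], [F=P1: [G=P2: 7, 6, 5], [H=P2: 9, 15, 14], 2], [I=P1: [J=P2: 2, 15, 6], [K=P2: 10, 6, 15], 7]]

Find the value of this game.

C (P2): min(8, 6, 12) = 6
D (P2): min(3, 3, 4) = 3
E (P2): min(6, 7, 1) = 1
B (P1): max(6, 3, 1) = 6
G (P2): min(7, 6, 5) = 5
H (P2): min(9, 15, 14) = 9
F (P1): max(5, 9, 2) = 9
J (P2): min(2, 15, 6) = 2
K (P2): min(10, 6, 15) = 6
I (P1): max(2, 6, 7) = 7
Root (P2): min(6, 9, 7) = 6

6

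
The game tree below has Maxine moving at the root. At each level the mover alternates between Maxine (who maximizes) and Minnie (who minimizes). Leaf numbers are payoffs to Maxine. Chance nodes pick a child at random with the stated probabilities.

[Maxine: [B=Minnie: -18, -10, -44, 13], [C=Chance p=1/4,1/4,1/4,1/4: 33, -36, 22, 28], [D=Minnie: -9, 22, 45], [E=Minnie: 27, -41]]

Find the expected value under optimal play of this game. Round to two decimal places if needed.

B (Minnie): min(-18, -10, -44, 13) = -44
C (Chance): 1/4·33 + 1/4·-36 + 1/4·22 + 1/4·28 = 11.75
D (Minnie): min(-9, 22, 45) = -9
E (Minnie): min(27, -41) = -41
Root (Maxine): max(-44, 11.75, -9, -41) = 11.75

11.75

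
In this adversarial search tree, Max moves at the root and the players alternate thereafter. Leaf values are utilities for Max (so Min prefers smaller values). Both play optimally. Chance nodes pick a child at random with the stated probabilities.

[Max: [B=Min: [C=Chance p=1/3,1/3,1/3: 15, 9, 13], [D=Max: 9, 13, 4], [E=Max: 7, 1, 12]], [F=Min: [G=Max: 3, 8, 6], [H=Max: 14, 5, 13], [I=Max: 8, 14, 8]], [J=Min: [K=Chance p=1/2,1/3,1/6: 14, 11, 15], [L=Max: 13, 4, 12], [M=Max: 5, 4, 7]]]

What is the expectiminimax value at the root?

12

C (Chance): 1/3·15 + 1/3·9 + 1/3·13 = 12.33
D (Max): max(9, 13, 4) = 13
E (Max): max(7, 1, 12) = 12
B (Min): min(12.33, 13, 12) = 12
G (Max): max(3, 8, 6) = 8
H (Max): max(14, 5, 13) = 14
I (Max): max(8, 14, 8) = 14
F (Min): min(8, 14, 14) = 8
K (Chance): 1/2·14 + 1/3·11 + 1/6·15 = 13.17
L (Max): max(13, 4, 12) = 13
M (Max): max(5, 4, 7) = 7
J (Min): min(13.17, 13, 7) = 7
Root (Max): max(12, 8, 7) = 12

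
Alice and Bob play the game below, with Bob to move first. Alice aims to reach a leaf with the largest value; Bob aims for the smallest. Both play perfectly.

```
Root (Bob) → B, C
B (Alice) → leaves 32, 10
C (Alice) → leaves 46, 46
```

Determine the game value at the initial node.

32

B (Alice): max(32, 10) = 32
C (Alice): max(46, 46) = 46
Root (Bob): min(32, 46) = 32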